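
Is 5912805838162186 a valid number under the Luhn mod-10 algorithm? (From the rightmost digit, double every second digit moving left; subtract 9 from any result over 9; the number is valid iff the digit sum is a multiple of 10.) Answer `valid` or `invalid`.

valid

From the right, keep odd positions and double even positions (subtract 9 from any doubled value over 9):
  doubled (positions 2,4,...): 7 4 2 6 1 7 2 1 → sum 30
  kept (positions 1,3,...): 6 1 6 8 8 0 2 9 → sum 40
Total = 70.
70 mod 10 = 0, so the number is valid.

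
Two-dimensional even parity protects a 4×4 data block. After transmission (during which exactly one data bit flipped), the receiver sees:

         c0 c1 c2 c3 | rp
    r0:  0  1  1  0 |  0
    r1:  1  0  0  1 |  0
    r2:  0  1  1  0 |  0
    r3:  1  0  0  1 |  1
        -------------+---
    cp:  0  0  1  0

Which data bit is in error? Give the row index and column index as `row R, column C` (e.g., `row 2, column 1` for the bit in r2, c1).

row 3, column 2

Recompute each row's even parity and compare to rp:
  r0: data parity 0, sent rp 0 → ok
  r1: data parity 0, sent rp 0 → ok
  r2: data parity 0, sent rp 0 → ok
  r3: data parity 0, sent rp 1 → mismatch
Recompute each column's even parity and compare to cp:
  c0: data parity 0, sent cp 0 → ok
  c1: data parity 0, sent cp 0 → ok
  c2: data parity 0, sent cp 1 → mismatch
  c3: data parity 0, sent cp 0 → ok
Exactly one row (r3) and one column (c2) fail → the flipped bit is at their intersection.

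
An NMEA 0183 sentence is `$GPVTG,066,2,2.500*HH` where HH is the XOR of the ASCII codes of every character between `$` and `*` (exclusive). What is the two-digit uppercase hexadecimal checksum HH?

55

XOR the ASCII codes of the payload characters:
  'G' = 0x47 → acc = 0x47
  'P' = 0x50 → acc = 0x17
  'V' = 0x56 → acc = 0x41
  'T' = 0x54 → acc = 0x15
  'G' = 0x47 → acc = 0x52
  ',' = 0x2C → acc = 0x7E
  '0' = 0x30 → acc = 0x4E
  '6' = 0x36 → acc = 0x78
  '6' = 0x36 → acc = 0x4E
  ',' = 0x2C → acc = 0x62
  '2' = 0x32 → acc = 0x50
  ',' = 0x2C → acc = 0x7C
  '2' = 0x32 → acc = 0x4E
  '.' = 0x2E → acc = 0x60
  '5' = 0x35 → acc = 0x55
  '0' = 0x30 → acc = 0x65
  '0' = 0x30 → acc = 0x55
Checksum = 0x55.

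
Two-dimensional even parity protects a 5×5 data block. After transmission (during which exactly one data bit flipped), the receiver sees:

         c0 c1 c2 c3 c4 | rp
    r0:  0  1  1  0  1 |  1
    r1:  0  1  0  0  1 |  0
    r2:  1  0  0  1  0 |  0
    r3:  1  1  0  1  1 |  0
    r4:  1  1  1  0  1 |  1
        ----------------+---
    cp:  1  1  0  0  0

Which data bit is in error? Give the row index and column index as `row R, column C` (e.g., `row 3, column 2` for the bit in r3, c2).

row 4, column 1

Recompute each row's even parity and compare to rp:
  r0: data parity 1, sent rp 1 → ok
  r1: data parity 0, sent rp 0 → ok
  r2: data parity 0, sent rp 0 → ok
  r3: data parity 0, sent rp 0 → ok
  r4: data parity 0, sent rp 1 → mismatch
Recompute each column's even parity and compare to cp:
  c0: data parity 1, sent cp 1 → ok
  c1: data parity 0, sent cp 1 → mismatch
  c2: data parity 0, sent cp 0 → ok
  c3: data parity 0, sent cp 0 → ok
  c4: data parity 0, sent cp 0 → ok
Exactly one row (r4) and one column (c1) fail → the flipped bit is at their intersection.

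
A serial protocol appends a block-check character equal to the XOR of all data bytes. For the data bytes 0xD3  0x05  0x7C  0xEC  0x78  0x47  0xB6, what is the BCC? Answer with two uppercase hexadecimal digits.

CF

XOR the bytes together:
  start with 0xD3
  0xD3 ⊕ 0x05 = 0xD6
  0xD6 ⊕ 0x7C = 0xAA
  0xAA ⊕ 0xEC = 0x46
  0x46 ⊕ 0x78 = 0x3E
  0x3E ⊕ 0x47 = 0x79
  0x79 ⊕ 0xB6 = 0xCF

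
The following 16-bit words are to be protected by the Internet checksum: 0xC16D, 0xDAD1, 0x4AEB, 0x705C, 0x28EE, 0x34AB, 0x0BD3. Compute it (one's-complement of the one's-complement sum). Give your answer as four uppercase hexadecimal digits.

3F0C

One's-complement addition (fold any carry out of bit 15 back into bit 0):
  0xC16D + 0xDAD1 = 0x19C3E → wrap carry → 0x9C3F
  0x9C3F + 0x4AEB = 0x0E72A
  0xE72A + 0x705C = 0x15786 → wrap carry → 0x5787
  0x5787 + 0x28EE = 0x08075
  0x8075 + 0x34AB = 0x0B520
  0xB520 + 0x0BD3 = 0x0C0F3
One's-complement sum = 0xC0F3.
Checksum = ~0xC0F3 & 0xFFFF = 0x3F0C.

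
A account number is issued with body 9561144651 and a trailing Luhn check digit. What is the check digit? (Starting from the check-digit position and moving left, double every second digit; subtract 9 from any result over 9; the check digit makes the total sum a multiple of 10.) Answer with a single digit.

9

Partial digits right→left: 1 5 6 4 4 1 1 6 5 9
Double every second digit counting from the check-digit position (so the 1st, 3rd, 5th, ... of the partial from the right).
  doubled (with −9 where >9): 2 3 8 2 1 → sum 16
  kept as-is: 5 4 1 6 9 → sum 25
Total = 16 + 25 = 41.
Check digit = (10 − (41 mod 10)) mod 10 = 9.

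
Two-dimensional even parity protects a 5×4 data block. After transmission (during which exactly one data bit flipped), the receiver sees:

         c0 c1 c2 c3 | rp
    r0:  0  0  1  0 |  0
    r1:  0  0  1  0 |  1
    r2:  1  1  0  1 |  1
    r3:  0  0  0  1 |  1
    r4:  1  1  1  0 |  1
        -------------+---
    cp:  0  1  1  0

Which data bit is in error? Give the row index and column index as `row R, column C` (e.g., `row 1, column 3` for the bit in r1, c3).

row 0, column 1

Recompute each row's even parity and compare to rp:
  r0: data parity 1, sent rp 0 → mismatch
  r1: data parity 1, sent rp 1 → ok
  r2: data parity 1, sent rp 1 → ok
  r3: data parity 1, sent rp 1 → ok
  r4: data parity 1, sent rp 1 → ok
Recompute each column's even parity and compare to cp:
  c0: data parity 0, sent cp 0 → ok
  c1: data parity 0, sent cp 1 → mismatch
  c2: data parity 1, sent cp 1 → ok
  c3: data parity 0, sent cp 0 → ok
Exactly one row (r0) and one column (c1) fail → the flipped bit is at their intersection.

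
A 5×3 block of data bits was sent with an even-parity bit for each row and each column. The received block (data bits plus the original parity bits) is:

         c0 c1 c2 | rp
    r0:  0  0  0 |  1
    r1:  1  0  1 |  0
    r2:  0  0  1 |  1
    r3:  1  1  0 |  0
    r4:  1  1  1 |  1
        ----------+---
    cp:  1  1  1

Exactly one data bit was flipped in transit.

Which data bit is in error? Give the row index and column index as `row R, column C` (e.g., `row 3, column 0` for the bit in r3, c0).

Recompute each row's even parity and compare to rp:
  r0: data parity 0, sent rp 1 → mismatch
  r1: data parity 0, sent rp 0 → ok
  r2: data parity 1, sent rp 1 → ok
  r3: data parity 0, sent rp 0 → ok
  r4: data parity 1, sent rp 1 → ok
Recompute each column's even parity and compare to cp:
  c0: data parity 1, sent cp 1 → ok
  c1: data parity 0, sent cp 1 → mismatch
  c2: data parity 1, sent cp 1 → ok
Exactly one row (r0) and one column (c1) fail → the flipped bit is at their intersection.

row 0, column 1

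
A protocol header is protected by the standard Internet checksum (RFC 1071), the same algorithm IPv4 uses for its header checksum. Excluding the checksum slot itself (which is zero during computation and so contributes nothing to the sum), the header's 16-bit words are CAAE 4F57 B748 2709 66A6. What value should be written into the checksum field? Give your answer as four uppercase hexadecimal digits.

A101

One's-complement addition (fold any carry out of bit 15 back into bit 0):
  0xCAAE + 0x4F57 = 0x11A05 → wrap carry → 0x1A06
  0x1A06 + 0xB748 = 0x0D14E
  0xD14E + 0x2709 = 0x0F857
  0xF857 + 0x66A6 = 0x15EFD → wrap carry → 0x5EFE
One's-complement sum = 0x5EFE.
Checksum = ~0x5EFE & 0xFFFF = 0xA101.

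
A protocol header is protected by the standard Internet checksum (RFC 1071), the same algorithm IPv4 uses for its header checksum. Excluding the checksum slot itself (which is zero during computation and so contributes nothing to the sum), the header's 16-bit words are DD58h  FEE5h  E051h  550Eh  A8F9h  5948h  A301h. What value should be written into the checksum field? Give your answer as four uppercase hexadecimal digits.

491D

One's-complement addition (fold any carry out of bit 15 back into bit 0):
  0xDD58 + 0xFEE5 = 0x1DC3D → wrap carry → 0xDC3E
  0xDC3E + 0xE051 = 0x1BC8F → wrap carry → 0xBC90
  0xBC90 + 0x550E = 0x1119E → wrap carry → 0x119F
  0x119F + 0xA8F9 = 0x0BA98
  0xBA98 + 0x5948 = 0x113E0 → wrap carry → 0x13E1
  0x13E1 + 0xA301 = 0x0B6E2
One's-complement sum = 0xB6E2.
Checksum = ~0xB6E2 & 0xFFFF = 0x491D.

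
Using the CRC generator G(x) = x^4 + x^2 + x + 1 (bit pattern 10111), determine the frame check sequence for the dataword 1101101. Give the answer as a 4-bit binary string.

Append 4 zeros: 11011010000. Divide by 10111 (XOR where the leading bit is 1):
  pos 0: 11011 XOR 10111 = 01100
  pos 1: 11000 XOR 10111 = 01111
  pos 2: 11111 XOR 10111 = 01000
  pos 3: 10000 XOR 10111 = 00111
  pos 5: 11100 XOR 10111 = 01011
  pos 6: 10110 XOR 10111 = 00001
Remainder (last 4 bits) = 0001. This is the CRC / FCS.

0001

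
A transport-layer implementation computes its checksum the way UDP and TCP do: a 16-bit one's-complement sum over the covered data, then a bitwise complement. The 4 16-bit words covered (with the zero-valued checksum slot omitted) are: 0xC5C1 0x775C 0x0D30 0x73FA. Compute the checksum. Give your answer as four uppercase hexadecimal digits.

41B7

One's-complement addition (fold any carry out of bit 15 back into bit 0):
  0xC5C1 + 0x775C = 0x13D1D → wrap carry → 0x3D1E
  0x3D1E + 0x0D30 = 0x04A4E
  0x4A4E + 0x73FA = 0x0BE48
One's-complement sum = 0xBE48.
Checksum = ~0xBE48 & 0xFFFF = 0x41B7.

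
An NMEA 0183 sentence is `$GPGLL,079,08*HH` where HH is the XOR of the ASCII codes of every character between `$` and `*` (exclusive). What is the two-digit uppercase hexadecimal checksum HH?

66

XOR the ASCII codes of the payload characters:
  'G' = 0x47 → acc = 0x47
  'P' = 0x50 → acc = 0x17
  'G' = 0x47 → acc = 0x50
  'L' = 0x4C → acc = 0x1C
  'L' = 0x4C → acc = 0x50
  ',' = 0x2C → acc = 0x7C
  '0' = 0x30 → acc = 0x4C
  '7' = 0x37 → acc = 0x7B
  '9' = 0x39 → acc = 0x42
  ',' = 0x2C → acc = 0x6E
  '0' = 0x30 → acc = 0x5E
  '8' = 0x38 → acc = 0x66
Checksum = 0x66.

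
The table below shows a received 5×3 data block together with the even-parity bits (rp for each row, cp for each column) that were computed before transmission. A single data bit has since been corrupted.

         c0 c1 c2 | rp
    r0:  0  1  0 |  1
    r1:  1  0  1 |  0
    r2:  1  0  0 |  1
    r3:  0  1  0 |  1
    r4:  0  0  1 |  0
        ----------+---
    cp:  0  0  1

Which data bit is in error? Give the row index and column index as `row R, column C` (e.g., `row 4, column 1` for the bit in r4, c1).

row 4, column 2

Recompute each row's even parity and compare to rp:
  r0: data parity 1, sent rp 1 → ok
  r1: data parity 0, sent rp 0 → ok
  r2: data parity 1, sent rp 1 → ok
  r3: data parity 1, sent rp 1 → ok
  r4: data parity 1, sent rp 0 → mismatch
Recompute each column's even parity and compare to cp:
  c0: data parity 0, sent cp 0 → ok
  c1: data parity 0, sent cp 0 → ok
  c2: data parity 0, sent cp 1 → mismatch
Exactly one row (r4) and one column (c2) fail → the flipped bit is at their intersection.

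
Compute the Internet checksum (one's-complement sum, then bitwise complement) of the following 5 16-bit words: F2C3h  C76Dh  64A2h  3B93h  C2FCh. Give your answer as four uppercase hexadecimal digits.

One's-complement addition (fold any carry out of bit 15 back into bit 0):
  0xF2C3 + 0xC76D = 0x1BA30 → wrap carry → 0xBA31
  0xBA31 + 0x64A2 = 0x11ED3 → wrap carry → 0x1ED4
  0x1ED4 + 0x3B93 = 0x05A67
  0x5A67 + 0xC2FC = 0x11D63 → wrap carry → 0x1D64
One's-complement sum = 0x1D64.
Checksum = ~0x1D64 & 0xFFFF = 0xE29B.

E29B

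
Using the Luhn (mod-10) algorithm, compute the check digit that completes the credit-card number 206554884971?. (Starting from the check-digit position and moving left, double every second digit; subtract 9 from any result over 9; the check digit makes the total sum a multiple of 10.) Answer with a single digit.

Partial digits right→left: 1 7 9 4 8 8 4 5 5 6 0 2
Double every second digit counting from the check-digit position (so the 1st, 3rd, 5th, ... of the partial from the right).
  doubled (with −9 where >9): 2 9 7 8 1 0 → sum 27
  kept as-is: 7 4 8 5 6 2 → sum 32
Total = 27 + 32 = 59.
Check digit = (10 − (59 mod 10)) mod 10 = 1.

1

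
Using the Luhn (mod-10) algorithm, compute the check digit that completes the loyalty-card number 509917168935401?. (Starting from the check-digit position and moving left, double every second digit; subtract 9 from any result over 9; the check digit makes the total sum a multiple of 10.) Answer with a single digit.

7

Partial digits right→left: 1 0 4 5 3 9 8 6 1 7 1 9 9 0 5
Double every second digit counting from the check-digit position (so the 1st, 3rd, 5th, ... of the partial from the right).
  doubled (with −9 where >9): 2 8 6 7 2 2 9 1 → sum 37
  kept as-is: 0 5 9 6 7 9 0 → sum 36
Total = 37 + 36 = 73.
Check digit = (10 − (73 mod 10)) mod 10 = 7.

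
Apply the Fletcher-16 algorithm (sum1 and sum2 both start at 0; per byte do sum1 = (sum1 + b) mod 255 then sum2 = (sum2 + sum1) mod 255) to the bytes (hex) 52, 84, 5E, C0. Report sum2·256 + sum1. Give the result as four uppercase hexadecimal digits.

Running sums (mod 255):
  after byte 0 (52): sum1=82, sum2=82
  after byte 1 (84): sum1=214, sum2=41
  after byte 2 (5E): sum1=53, sum2=94
  after byte 3 (C0): sum1=245, sum2=84
Checksum = sum2·256 + sum1 = 84·256 + 245 = 21749 = 0x54F5.

54F5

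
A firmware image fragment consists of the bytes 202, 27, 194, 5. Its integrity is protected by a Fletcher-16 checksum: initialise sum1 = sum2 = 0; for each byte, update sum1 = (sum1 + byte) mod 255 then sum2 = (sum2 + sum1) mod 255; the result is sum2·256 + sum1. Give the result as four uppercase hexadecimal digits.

07AD

Running sums (mod 255):
  after byte 0 (202): sum1=202, sum2=202
  after byte 1 (27): sum1=229, sum2=176
  after byte 2 (194): sum1=168, sum2=89
  after byte 3 (5): sum1=173, sum2=7
Checksum = sum2·256 + sum1 = 7·256 + 173 = 1965 = 0x07AD.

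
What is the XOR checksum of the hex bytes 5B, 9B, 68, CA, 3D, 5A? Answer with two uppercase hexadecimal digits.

05

XOR the bytes together:
  start with 0x5B
  0x5B ⊕ 0x9B = 0xC0
  0xC0 ⊕ 0x68 = 0xA8
  0xA8 ⊕ 0xCA = 0x62
  0x62 ⊕ 0x3D = 0x5F
  0x5F ⊕ 0x5A = 0x05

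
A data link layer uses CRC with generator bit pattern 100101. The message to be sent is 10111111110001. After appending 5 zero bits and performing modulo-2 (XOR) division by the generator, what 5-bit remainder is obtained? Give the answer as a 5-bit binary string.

00001

Append 5 zeros: 1011111111000100000. Divide by 100101 (XOR where the leading bit is 1):
  pos 0: 101111 XOR 100101 = 001010
  pos 2: 101011 XOR 100101 = 001110
  pos 4: 111011 XOR 100101 = 011110
  pos 5: 111100 XOR 100101 = 011001
  pos 6: 110010 XOR 100101 = 010111
  pos 7: 101110 XOR 100101 = 001011
  pos 9: 101110 XOR 100101 = 001011
  pos 11: 101100 XOR 100101 = 001001
  pos 13: 100100 XOR 100101 = 000001
Remainder (last 5 bits) = 00001. This is the CRC / FCS.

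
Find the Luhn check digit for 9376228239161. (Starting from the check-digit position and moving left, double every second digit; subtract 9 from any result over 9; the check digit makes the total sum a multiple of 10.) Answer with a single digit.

7

Partial digits right→left: 1 6 1 9 3 2 8 2 2 6 7 3 9
Double every second digit counting from the check-digit position (so the 1st, 3rd, 5th, ... of the partial from the right).
  doubled (with −9 where >9): 2 2 6 7 4 5 9 → sum 35
  kept as-is: 6 9 2 2 6 3 → sum 28
Total = 35 + 28 = 63.
Check digit = (10 − (63 mod 10)) mod 10 = 7.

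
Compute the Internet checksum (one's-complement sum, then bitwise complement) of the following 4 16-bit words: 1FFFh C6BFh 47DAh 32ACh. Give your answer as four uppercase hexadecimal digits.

9EBA

One's-complement addition (fold any carry out of bit 15 back into bit 0):
  0x1FFF + 0xC6BF = 0x0E6BE
  0xE6BE + 0x47DA = 0x12E98 → wrap carry → 0x2E99
  0x2E99 + 0x32AC = 0x06145
One's-complement sum = 0x6145.
Checksum = ~0x6145 & 0xFFFF = 0x9EBA.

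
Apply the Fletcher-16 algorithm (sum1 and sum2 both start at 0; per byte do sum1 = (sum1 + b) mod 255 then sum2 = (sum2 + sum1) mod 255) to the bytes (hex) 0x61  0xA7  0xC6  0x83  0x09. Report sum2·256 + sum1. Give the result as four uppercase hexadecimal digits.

Running sums (mod 255):
  after byte 0 (0x61): sum1=97, sum2=97
  after byte 1 (0xA7): sum1=9, sum2=106
  after byte 2 (0xC6): sum1=207, sum2=58
  after byte 3 (0x83): sum1=83, sum2=141
  after byte 4 (0x09): sum1=92, sum2=233
Checksum = sum2·256 + sum1 = 233·256 + 92 = 59740 = 0xE95C.

E95C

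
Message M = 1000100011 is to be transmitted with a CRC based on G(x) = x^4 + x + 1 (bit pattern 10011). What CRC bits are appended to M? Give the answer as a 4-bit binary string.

0010

Append 4 zeros: 10001000110000. Divide by 10011 (XOR where the leading bit is 1):
  pos 0: 10001 XOR 10011 = 00010
  pos 3: 10000 XOR 10011 = 00011
  pos 6: 11110 XOR 10011 = 01101
  pos 7: 11010 XOR 10011 = 01001
  pos 8: 10010 XOR 10011 = 00001
Remainder (last 4 bits) = 0010. This is the CRC / FCS.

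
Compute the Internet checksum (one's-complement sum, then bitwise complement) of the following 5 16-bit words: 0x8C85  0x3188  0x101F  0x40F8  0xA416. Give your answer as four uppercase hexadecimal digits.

4CC4

One's-complement addition (fold any carry out of bit 15 back into bit 0):
  0x8C85 + 0x3188 = 0x0BE0D
  0xBE0D + 0x101F = 0x0CE2C
  0xCE2C + 0x40F8 = 0x10F24 → wrap carry → 0x0F25
  0x0F25 + 0xA416 = 0x0B33B
One's-complement sum = 0xB33B.
Checksum = ~0xB33B & 0xFFFF = 0x4CC4.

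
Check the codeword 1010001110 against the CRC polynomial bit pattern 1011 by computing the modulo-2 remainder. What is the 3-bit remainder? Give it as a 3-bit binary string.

000

Modulo-2 division of 1010001110 by 1011:
  pos 0: 1010 XOR 1011 = 0001
  pos 3: 1001 XOR 1011 = 0010
  pos 5: 1011 XOR 1011 = 0000
Remainder = 000 (zero — the frame passes the CRC check).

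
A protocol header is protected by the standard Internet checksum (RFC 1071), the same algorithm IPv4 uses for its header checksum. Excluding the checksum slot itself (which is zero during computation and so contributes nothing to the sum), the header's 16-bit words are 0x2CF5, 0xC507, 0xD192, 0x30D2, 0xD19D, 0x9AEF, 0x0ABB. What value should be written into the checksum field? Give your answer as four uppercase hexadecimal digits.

One's-complement addition (fold any carry out of bit 15 back into bit 0):
  0x2CF5 + 0xC507 = 0x0F1FC
  0xF1FC + 0xD192 = 0x1C38E → wrap carry → 0xC38F
  0xC38F + 0x30D2 = 0x0F461
  0xF461 + 0xD19D = 0x1C5FE → wrap carry → 0xC5FF
  0xC5FF + 0x9AEF = 0x160EE → wrap carry → 0x60EF
  0x60EF + 0x0ABB = 0x06BAA
One's-complement sum = 0x6BAA.
Checksum = ~0x6BAA & 0xFFFF = 0x9455.

9455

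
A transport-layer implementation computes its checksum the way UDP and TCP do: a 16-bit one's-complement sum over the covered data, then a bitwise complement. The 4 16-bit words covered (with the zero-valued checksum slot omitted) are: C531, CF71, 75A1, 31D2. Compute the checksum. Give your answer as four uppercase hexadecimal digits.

C3E8

One's-complement addition (fold any carry out of bit 15 back into bit 0):
  0xC531 + 0xCF71 = 0x194A2 → wrap carry → 0x94A3
  0x94A3 + 0x75A1 = 0x10A44 → wrap carry → 0x0A45
  0x0A45 + 0x31D2 = 0x03C17
One's-complement sum = 0x3C17.
Checksum = ~0x3C17 & 0xFFFF = 0xC3E8.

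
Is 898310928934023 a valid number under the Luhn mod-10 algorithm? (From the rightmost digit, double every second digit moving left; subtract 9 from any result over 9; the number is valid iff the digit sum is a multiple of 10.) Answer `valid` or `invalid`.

From the right, keep odd positions and double even positions (subtract 9 from any doubled value over 9):
  doubled (positions 2,4,...): 4 8 9 4 0 6 9 → sum 40
  kept (positions 1,3,...): 3 0 3 8 9 1 8 8 → sum 40
Total = 80.
80 mod 10 = 0, so the number is valid.

valid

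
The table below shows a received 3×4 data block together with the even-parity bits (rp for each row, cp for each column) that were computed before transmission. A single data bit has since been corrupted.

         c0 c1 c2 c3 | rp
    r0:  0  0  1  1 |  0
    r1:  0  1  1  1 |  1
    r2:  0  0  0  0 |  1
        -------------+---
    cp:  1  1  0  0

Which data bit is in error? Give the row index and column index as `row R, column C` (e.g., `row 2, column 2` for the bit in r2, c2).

row 2, column 0

Recompute each row's even parity and compare to rp:
  r0: data parity 0, sent rp 0 → ok
  r1: data parity 1, sent rp 1 → ok
  r2: data parity 0, sent rp 1 → mismatch
Recompute each column's even parity and compare to cp:
  c0: data parity 0, sent cp 1 → mismatch
  c1: data parity 1, sent cp 1 → ok
  c2: data parity 0, sent cp 0 → ok
  c3: data parity 0, sent cp 0 → ok
Exactly one row (r2) and one column (c0) fail → the flipped bit is at their intersection.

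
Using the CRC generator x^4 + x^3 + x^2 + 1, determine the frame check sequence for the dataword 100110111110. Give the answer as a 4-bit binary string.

0110

Append 4 zeros: 1001101111100000. Divide by 11101 (XOR where the leading bit is 1):
  pos 0: 10011 XOR 11101 = 01110
  pos 1: 11100 XOR 11101 = 00001
  pos 5: 11111 XOR 11101 = 00010
  pos 8: 10100 XOR 11101 = 01001
  pos 9: 10010 XOR 11101 = 01111
  pos 10: 11110 XOR 11101 = 00011
Remainder (last 4 bits) = 0110. This is the CRC / FCS.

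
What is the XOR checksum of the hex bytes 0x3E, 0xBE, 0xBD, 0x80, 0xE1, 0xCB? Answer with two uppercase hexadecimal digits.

XOR the bytes together:
  start with 0x3E
  0x3E ⊕ 0xBE = 0x80
  0x80 ⊕ 0xBD = 0x3D
  0x3D ⊕ 0x80 = 0xBD
  0xBD ⊕ 0xE1 = 0x5C
  0x5C ⊕ 0xCB = 0x97

97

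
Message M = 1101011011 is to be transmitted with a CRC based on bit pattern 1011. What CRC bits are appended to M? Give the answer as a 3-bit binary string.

100

Append 3 zeros: 1101011011000. Divide by 1011 (XOR where the leading bit is 1):
  pos 0: 1101 XOR 1011 = 0110
  pos 1: 1100 XOR 1011 = 0111
  pos 2: 1111 XOR 1011 = 0100
  pos 3: 1001 XOR 1011 = 0010
  pos 5: 1001 XOR 1011 = 0010
  pos 7: 1010 XOR 1011 = 0001
Remainder (last 3 bits) = 100. This is the CRC / FCS.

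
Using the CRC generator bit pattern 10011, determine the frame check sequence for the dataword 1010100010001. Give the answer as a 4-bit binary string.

0010

Append 4 zeros: 10101000100010000. Divide by 10011 (XOR where the leading bit is 1):
  pos 0: 10101 XOR 10011 = 00110
  pos 2: 11000 XOR 10011 = 01011
  pos 3: 10110 XOR 10011 = 00101
  pos 5: 10110 XOR 10011 = 00101
  pos 7: 10100 XOR 10011 = 00111
  pos 9: 11110 XOR 10011 = 01101
  pos 10: 11010 XOR 10011 = 01001
  pos 11: 10010 XOR 10011 = 00001
Remainder (last 4 bits) = 0010. This is the CRC / FCS.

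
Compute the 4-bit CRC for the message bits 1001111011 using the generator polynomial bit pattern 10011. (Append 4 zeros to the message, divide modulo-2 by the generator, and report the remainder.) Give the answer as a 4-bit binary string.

Append 4 zeros: 10011110110000. Divide by 10011 (XOR where the leading bit is 1):
  pos 0: 10011 XOR 10011 = 00000
  pos 5: 11011 XOR 10011 = 01000
  pos 6: 10000 XOR 10011 = 00011
  pos 9: 11000 XOR 10011 = 01011
Remainder (last 4 bits) = 1011. This is the CRC / FCS.

1011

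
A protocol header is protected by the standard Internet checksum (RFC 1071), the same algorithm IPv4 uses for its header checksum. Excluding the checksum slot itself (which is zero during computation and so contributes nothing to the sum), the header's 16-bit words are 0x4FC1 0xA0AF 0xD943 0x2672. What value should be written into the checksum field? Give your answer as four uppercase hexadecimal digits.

0FD9

One's-complement addition (fold any carry out of bit 15 back into bit 0):
  0x4FC1 + 0xA0AF = 0x0F070
  0xF070 + 0xD943 = 0x1C9B3 → wrap carry → 0xC9B4
  0xC9B4 + 0x2672 = 0x0F026
One's-complement sum = 0xF026.
Checksum = ~0xF026 & 0xFFFF = 0x0FD9.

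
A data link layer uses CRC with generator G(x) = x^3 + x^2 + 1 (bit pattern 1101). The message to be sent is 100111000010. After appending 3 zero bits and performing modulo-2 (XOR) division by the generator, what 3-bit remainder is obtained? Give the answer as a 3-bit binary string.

Append 3 zeros: 100111000010000. Divide by 1101 (XOR where the leading bit is 1):
  pos 0: 1001 XOR 1101 = 0100
  pos 1: 1001 XOR 1101 = 0100
  pos 2: 1001 XOR 1101 = 0100
  pos 3: 1000 XOR 1101 = 0101
  pos 4: 1010 XOR 1101 = 0111
  pos 5: 1110 XOR 1101 = 0011
  pos 7: 1101 XOR 1101 = 0000
Remainder (last 3 bits) = 000. This is the CRC / FCS.

000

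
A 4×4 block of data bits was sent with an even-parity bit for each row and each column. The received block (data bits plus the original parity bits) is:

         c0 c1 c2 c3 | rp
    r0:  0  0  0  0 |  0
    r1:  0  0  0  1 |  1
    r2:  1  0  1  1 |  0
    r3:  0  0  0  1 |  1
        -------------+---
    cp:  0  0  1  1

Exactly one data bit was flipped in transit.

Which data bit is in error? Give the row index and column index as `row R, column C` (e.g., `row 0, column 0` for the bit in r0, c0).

row 2, column 0

Recompute each row's even parity and compare to rp:
  r0: data parity 0, sent rp 0 → ok
  r1: data parity 1, sent rp 1 → ok
  r2: data parity 1, sent rp 0 → mismatch
  r3: data parity 1, sent rp 1 → ok
Recompute each column's even parity and compare to cp:
  c0: data parity 1, sent cp 0 → mismatch
  c1: data parity 0, sent cp 0 → ok
  c2: data parity 1, sent cp 1 → ok
  c3: data parity 1, sent cp 1 → ok
Exactly one row (r2) and one column (c0) fail → the flipped bit is at their intersection.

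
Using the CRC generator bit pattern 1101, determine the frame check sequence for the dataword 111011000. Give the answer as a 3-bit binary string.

Append 3 zeros: 111011000000. Divide by 1101 (XOR where the leading bit is 1):
  pos 0: 1110 XOR 1101 = 0011
  pos 2: 1111 XOR 1101 = 0010
  pos 4: 1000 XOR 1101 = 0101
  pos 5: 1010 XOR 1101 = 0111
  pos 6: 1110 XOR 1101 = 0011
  pos 8: 1100 XOR 1101 = 0001
Remainder (last 3 bits) = 001. This is the CRC / FCS.

001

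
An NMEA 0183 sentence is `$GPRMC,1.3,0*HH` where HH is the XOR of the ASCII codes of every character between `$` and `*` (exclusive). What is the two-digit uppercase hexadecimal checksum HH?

XOR the ASCII codes of the payload characters:
  'G' = 0x47 → acc = 0x47
  'P' = 0x50 → acc = 0x17
  'R' = 0x52 → acc = 0x45
  'M' = 0x4D → acc = 0x08
  'C' = 0x43 → acc = 0x4B
  ',' = 0x2C → acc = 0x67
  '1' = 0x31 → acc = 0x56
  '.' = 0x2E → acc = 0x78
  '3' = 0x33 → acc = 0x4B
  ',' = 0x2C → acc = 0x67
  '0' = 0x30 → acc = 0x57
Checksum = 0x57.

57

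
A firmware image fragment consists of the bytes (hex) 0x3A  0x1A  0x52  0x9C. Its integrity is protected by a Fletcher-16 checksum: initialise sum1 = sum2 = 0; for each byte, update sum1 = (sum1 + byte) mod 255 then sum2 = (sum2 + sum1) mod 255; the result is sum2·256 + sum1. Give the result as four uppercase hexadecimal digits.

7843

Running sums (mod 255):
  after byte 0 (0x3A): sum1=58, sum2=58
  after byte 1 (0x1A): sum1=84, sum2=142
  after byte 2 (0x52): sum1=166, sum2=53
  after byte 3 (0x9C): sum1=67, sum2=120
Checksum = sum2·256 + sum1 = 120·256 + 67 = 30787 = 0x7843.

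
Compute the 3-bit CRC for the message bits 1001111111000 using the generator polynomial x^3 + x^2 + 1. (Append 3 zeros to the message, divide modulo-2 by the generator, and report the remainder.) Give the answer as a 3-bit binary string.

Append 3 zeros: 1001111111000000. Divide by 1101 (XOR where the leading bit is 1):
  pos 0: 1001 XOR 1101 = 0100
  pos 1: 1001 XOR 1101 = 0100
  pos 2: 1001 XOR 1101 = 0100
  pos 3: 1001 XOR 1101 = 0100
  pos 4: 1001 XOR 1101 = 0100
  pos 5: 1001 XOR 1101 = 0100
  pos 6: 1001 XOR 1101 = 0100
  pos 7: 1000 XOR 1101 = 0101
  pos 8: 1010 XOR 1101 = 0111
  pos 9: 1110 XOR 1101 = 0011
  pos 11: 1100 XOR 1101 = 0001
Remainder (last 3 bits) = 010. This is the CRC / FCS.

010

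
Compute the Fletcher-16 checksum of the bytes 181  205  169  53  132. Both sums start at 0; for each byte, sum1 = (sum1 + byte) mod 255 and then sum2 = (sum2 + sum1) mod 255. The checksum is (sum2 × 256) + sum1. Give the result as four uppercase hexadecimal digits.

Running sums (mod 255):
  after byte 0 (181): sum1=181, sum2=181
  after byte 1 (205): sum1=131, sum2=57
  after byte 2 (169): sum1=45, sum2=102
  after byte 3 (53): sum1=98, sum2=200
  after byte 4 (132): sum1=230, sum2=175
Checksum = sum2·256 + sum1 = 175·256 + 230 = 45030 = 0xAFE6.

AFE6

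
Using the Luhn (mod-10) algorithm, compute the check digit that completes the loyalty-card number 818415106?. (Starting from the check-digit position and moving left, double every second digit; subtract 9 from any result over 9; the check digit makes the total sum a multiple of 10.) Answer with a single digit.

9

Partial digits right→left: 6 0 1 5 1 4 8 1 8
Double every second digit counting from the check-digit position (so the 1st, 3rd, 5th, ... of the partial from the right).
  doubled (with −9 where >9): 3 2 2 7 7 → sum 21
  kept as-is: 0 5 4 1 → sum 10
Total = 21 + 10 = 31.
Check digit = (10 − (31 mod 10)) mod 10 = 9.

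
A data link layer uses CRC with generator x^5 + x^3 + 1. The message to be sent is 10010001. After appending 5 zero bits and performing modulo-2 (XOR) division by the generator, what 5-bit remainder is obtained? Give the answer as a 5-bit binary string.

01010

Append 5 zeros: 1001000100000. Divide by 101001 (XOR where the leading bit is 1):
  pos 0: 100100 XOR 101001 = 001101
  pos 2: 110101 XOR 101001 = 011100
  pos 3: 111000 XOR 101001 = 010001
  pos 4: 100010 XOR 101001 = 001011
  pos 6: 101100 XOR 101001 = 000101
Remainder (last 5 bits) = 01010. This is the CRC / FCS.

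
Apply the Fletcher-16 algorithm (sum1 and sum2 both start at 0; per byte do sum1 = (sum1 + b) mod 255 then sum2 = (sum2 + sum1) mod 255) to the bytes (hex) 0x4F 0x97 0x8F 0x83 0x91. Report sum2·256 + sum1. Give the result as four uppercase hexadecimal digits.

328B

Running sums (mod 255):
  after byte 0 (0x4F): sum1=79, sum2=79
  after byte 1 (0x97): sum1=230, sum2=54
  after byte 2 (0x8F): sum1=118, sum2=172
  after byte 3 (0x83): sum1=249, sum2=166
  after byte 4 (0x91): sum1=139, sum2=50
Checksum = sum2·256 + sum1 = 50·256 + 139 = 12939 = 0x328B.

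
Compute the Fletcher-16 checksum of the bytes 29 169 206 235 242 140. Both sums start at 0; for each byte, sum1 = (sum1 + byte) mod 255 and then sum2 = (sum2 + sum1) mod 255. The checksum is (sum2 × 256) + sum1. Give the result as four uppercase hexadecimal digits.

7001

Running sums (mod 255):
  after byte 0 (29): sum1=29, sum2=29
  after byte 1 (169): sum1=198, sum2=227
  after byte 2 (206): sum1=149, sum2=121
  after byte 3 (235): sum1=129, sum2=250
  after byte 4 (242): sum1=116, sum2=111
  after byte 5 (140): sum1=1, sum2=112
Checksum = sum2·256 + sum1 = 112·256 + 1 = 28673 = 0x7001.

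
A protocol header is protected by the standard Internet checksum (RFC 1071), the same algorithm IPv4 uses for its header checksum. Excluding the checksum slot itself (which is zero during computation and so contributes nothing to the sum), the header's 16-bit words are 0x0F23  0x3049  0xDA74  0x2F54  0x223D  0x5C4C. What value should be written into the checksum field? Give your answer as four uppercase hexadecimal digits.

3841

One's-complement addition (fold any carry out of bit 15 back into bit 0):
  0x0F23 + 0x3049 = 0x03F6C
  0x3F6C + 0xDA74 = 0x119E0 → wrap carry → 0x19E1
  0x19E1 + 0x2F54 = 0x04935
  0x4935 + 0x223D = 0x06B72
  0x6B72 + 0x5C4C = 0x0C7BE
One's-complement sum = 0xC7BE.
Checksum = ~0xC7BE & 0xFFFF = 0x3841.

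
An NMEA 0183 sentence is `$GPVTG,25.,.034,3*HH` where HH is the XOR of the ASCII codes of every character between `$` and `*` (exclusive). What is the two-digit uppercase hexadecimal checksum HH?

XOR the ASCII codes of the payload characters:
  'G' = 0x47 → acc = 0x47
  'P' = 0x50 → acc = 0x17
  'V' = 0x56 → acc = 0x41
  'T' = 0x54 → acc = 0x15
  'G' = 0x47 → acc = 0x52
  ',' = 0x2C → acc = 0x7E
  '2' = 0x32 → acc = 0x4C
  '5' = 0x35 → acc = 0x79
  '.' = 0x2E → acc = 0x57
  ',' = 0x2C → acc = 0x7B
  '.' = 0x2E → acc = 0x55
  '0' = 0x30 → acc = 0x65
  '3' = 0x33 → acc = 0x56
  '4' = 0x34 → acc = 0x62
  ',' = 0x2C → acc = 0x4E
  '3' = 0x33 → acc = 0x7D
Checksum = 0x7D.

7D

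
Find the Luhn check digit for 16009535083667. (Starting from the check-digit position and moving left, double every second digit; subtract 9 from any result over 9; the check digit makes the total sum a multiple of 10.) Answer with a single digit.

8

Partial digits right→left: 7 6 6 3 8 0 5 3 5 9 0 0 6 1
Double every second digit counting from the check-digit position (so the 1st, 3rd, 5th, ... of the partial from the right).
  doubled (with −9 where >9): 5 3 7 1 1 0 3 → sum 20
  kept as-is: 6 3 0 3 9 0 1 → sum 22
Total = 20 + 22 = 42.
Check digit = (10 − (42 mod 10)) mod 10 = 8.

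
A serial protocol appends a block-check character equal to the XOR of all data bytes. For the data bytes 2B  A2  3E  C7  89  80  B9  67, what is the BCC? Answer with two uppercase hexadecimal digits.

A7

XOR the bytes together:
  start with 0x2B
  0x2B ⊕ 0xA2 = 0x89
  0x89 ⊕ 0x3E = 0xB7
  0xB7 ⊕ 0xC7 = 0x70
  0x70 ⊕ 0x89 = 0xF9
  0xF9 ⊕ 0x80 = 0x79
  0x79 ⊕ 0xB9 = 0xC0
  0xC0 ⊕ 0x67 = 0xA7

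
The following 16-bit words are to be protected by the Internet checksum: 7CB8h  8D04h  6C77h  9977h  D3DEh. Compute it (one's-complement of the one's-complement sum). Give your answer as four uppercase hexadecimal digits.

1C75

One's-complement addition (fold any carry out of bit 15 back into bit 0):
  0x7CB8 + 0x8D04 = 0x109BC → wrap carry → 0x09BD
  0x09BD + 0x6C77 = 0x07634
  0x7634 + 0x9977 = 0x10FAB → wrap carry → 0x0FAC
  0x0FAC + 0xD3DE = 0x0E38A
One's-complement sum = 0xE38A.
Checksum = ~0xE38A & 0xFFFF = 0x1C75.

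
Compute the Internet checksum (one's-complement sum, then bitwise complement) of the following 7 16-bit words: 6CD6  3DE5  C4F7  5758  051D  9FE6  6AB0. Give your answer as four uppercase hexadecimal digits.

2940

One's-complement addition (fold any carry out of bit 15 back into bit 0):
  0x6CD6 + 0x3DE5 = 0x0AABB
  0xAABB + 0xC4F7 = 0x16FB2 → wrap carry → 0x6FB3
  0x6FB3 + 0x5758 = 0x0C70B
  0xC70B + 0x051D = 0x0CC28
  0xCC28 + 0x9FE6 = 0x16C0E → wrap carry → 0x6C0F
  0x6C0F + 0x6AB0 = 0x0D6BF
One's-complement sum = 0xD6BF.
Checksum = ~0xD6BF & 0xFFFF = 0x2940.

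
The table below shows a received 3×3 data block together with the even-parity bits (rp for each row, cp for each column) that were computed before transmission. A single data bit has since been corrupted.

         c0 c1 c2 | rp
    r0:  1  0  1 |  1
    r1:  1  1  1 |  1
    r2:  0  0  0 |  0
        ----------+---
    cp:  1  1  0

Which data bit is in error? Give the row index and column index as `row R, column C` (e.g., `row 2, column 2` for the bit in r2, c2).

row 0, column 0

Recompute each row's even parity and compare to rp:
  r0: data parity 0, sent rp 1 → mismatch
  r1: data parity 1, sent rp 1 → ok
  r2: data parity 0, sent rp 0 → ok
Recompute each column's even parity and compare to cp:
  c0: data parity 0, sent cp 1 → mismatch
  c1: data parity 1, sent cp 1 → ok
  c2: data parity 0, sent cp 0 → ok
Exactly one row (r0) and one column (c0) fail → the flipped bit is at their intersection.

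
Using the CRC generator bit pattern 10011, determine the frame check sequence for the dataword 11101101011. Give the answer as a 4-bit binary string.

1000

Append 4 zeros: 111011010110000. Divide by 10011 (XOR where the leading bit is 1):
  pos 0: 11101 XOR 10011 = 01110
  pos 1: 11101 XOR 10011 = 01110
  pos 2: 11100 XOR 10011 = 01111
  pos 3: 11111 XOR 10011 = 01100
  pos 4: 11000 XOR 10011 = 01011
  pos 5: 10111 XOR 10011 = 00100
  pos 7: 10010 XOR 10011 = 00001
Remainder (last 4 bits) = 1000. This is the CRC / FCS.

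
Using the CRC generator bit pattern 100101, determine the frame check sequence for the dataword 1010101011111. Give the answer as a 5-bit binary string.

11011

Append 5 zeros: 101010101111100000. Divide by 100101 (XOR where the leading bit is 1):
  pos 0: 101010 XOR 100101 = 001111
  pos 2: 111110 XOR 100101 = 011011
  pos 3: 110111 XOR 100101 = 010010
  pos 4: 100101 XOR 100101 = 000000
  pos 10: 111000 XOR 100101 = 011101
  pos 11: 111010 XOR 100101 = 011111
  pos 12: 111110 XOR 100101 = 011011
Remainder (last 5 bits) = 11011. This is the CRC / FCS.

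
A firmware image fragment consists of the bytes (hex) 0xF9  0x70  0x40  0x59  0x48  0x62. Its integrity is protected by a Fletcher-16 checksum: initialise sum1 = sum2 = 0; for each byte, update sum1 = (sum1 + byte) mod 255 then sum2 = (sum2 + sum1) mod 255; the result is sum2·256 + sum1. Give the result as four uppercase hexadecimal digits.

Running sums (mod 255):
  after byte 0 (0xF9): sum1=249, sum2=249
  after byte 1 (0x70): sum1=106, sum2=100
  after byte 2 (0x40): sum1=170, sum2=15
  after byte 3 (0x59): sum1=4, sum2=19
  after byte 4 (0x48): sum1=76, sum2=95
  after byte 5 (0x62): sum1=174, sum2=14
Checksum = sum2·256 + sum1 = 14·256 + 174 = 3758 = 0x0EAE.

0EAE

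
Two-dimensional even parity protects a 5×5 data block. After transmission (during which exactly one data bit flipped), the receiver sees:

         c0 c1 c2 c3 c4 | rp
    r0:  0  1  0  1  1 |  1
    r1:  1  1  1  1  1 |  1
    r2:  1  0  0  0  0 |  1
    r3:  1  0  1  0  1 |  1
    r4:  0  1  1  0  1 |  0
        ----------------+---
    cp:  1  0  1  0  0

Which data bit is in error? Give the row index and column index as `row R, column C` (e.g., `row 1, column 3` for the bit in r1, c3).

Recompute each row's even parity and compare to rp:
  r0: data parity 1, sent rp 1 → ok
  r1: data parity 1, sent rp 1 → ok
  r2: data parity 1, sent rp 1 → ok
  r3: data parity 1, sent rp 1 → ok
  r4: data parity 1, sent rp 0 → mismatch
Recompute each column's even parity and compare to cp:
  c0: data parity 1, sent cp 1 → ok
  c1: data parity 1, sent cp 0 → mismatch
  c2: data parity 1, sent cp 1 → ok
  c3: data parity 0, sent cp 0 → ok
  c4: data parity 0, sent cp 0 → ok
Exactly one row (r4) and one column (c1) fail → the flipped bit is at their intersection.

row 4, column 1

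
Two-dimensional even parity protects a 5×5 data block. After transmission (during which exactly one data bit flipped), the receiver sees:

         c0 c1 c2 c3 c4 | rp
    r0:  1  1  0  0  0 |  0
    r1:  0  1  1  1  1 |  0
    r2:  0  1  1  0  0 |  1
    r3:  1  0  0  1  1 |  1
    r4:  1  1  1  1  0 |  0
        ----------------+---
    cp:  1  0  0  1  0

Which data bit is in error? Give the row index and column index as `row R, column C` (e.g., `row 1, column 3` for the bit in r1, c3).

row 2, column 2

Recompute each row's even parity and compare to rp:
  r0: data parity 0, sent rp 0 → ok
  r1: data parity 0, sent rp 0 → ok
  r2: data parity 0, sent rp 1 → mismatch
  r3: data parity 1, sent rp 1 → ok
  r4: data parity 0, sent rp 0 → ok
Recompute each column's even parity and compare to cp:
  c0: data parity 1, sent cp 1 → ok
  c1: data parity 0, sent cp 0 → ok
  c2: data parity 1, sent cp 0 → mismatch
  c3: data parity 1, sent cp 1 → ok
  c4: data parity 0, sent cp 0 → ok
Exactly one row (r2) and one column (c2) fail → the flipped bit is at their intersection.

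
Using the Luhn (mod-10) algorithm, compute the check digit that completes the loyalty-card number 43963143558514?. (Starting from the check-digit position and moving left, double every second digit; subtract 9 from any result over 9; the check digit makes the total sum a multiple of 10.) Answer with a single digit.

Partial digits right→left: 4 1 5 8 5 5 3 4 1 3 6 9 3 4
Double every second digit counting from the check-digit position (so the 1st, 3rd, 5th, ... of the partial from the right).
  doubled (with −9 where >9): 8 1 1 6 2 3 6 → sum 27
  kept as-is: 1 8 5 4 3 9 4 → sum 34
Total = 27 + 34 = 61.
Check digit = (10 − (61 mod 10)) mod 10 = 9.

9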